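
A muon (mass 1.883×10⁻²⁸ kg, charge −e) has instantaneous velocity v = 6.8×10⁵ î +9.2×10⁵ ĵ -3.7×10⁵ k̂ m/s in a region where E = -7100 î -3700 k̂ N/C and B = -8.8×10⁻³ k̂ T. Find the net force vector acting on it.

v×B = (-8100, 5980, 0) N/C.
E + v×B = (-1.52×10⁴, 5980, -3700) N/C.
F = q(E + v×B) = (−1.602×10⁻¹⁹ C)·(-1.52×10⁴, 5980, -3700) = (2.43×10⁻¹⁵, -9.59×10⁻¹⁶, 5.93×10⁻¹⁶) N.

F ≈ (2.43×10⁻¹⁵, -9.59×10⁻¹⁶, 5.93×10⁻¹⁶) N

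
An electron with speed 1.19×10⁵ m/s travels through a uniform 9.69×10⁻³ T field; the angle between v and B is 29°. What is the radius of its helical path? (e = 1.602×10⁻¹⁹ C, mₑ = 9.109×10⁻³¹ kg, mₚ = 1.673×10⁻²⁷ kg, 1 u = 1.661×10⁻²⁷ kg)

r ≈ 3.39×10⁻⁵ m

v⊥ = v sinθ = 1.19×10⁵·sin29° ≈ 5.769×10⁴ m/s.
r = m v⊥/(|q|B) = (9.109×10⁻³¹)(5.769×10⁴)/((1.602×10⁻¹⁹)(9.69×10⁻³)) ≈ 3.39×10⁻⁵ m.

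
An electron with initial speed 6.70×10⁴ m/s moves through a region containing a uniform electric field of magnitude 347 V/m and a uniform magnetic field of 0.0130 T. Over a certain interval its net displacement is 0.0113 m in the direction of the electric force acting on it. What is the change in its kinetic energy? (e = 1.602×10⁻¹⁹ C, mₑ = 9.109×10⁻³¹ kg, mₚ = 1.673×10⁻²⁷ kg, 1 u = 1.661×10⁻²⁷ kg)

The magnetic force is always ⟂ v and does no work; only the electric force changes KE.
ΔKE = F_E · d = |q|E d = (1.602×10⁻¹⁹)(347)(0.0113) ≈ 6.28×10⁻¹⁹ J.

ΔKE ≈ 6.28×10⁻¹⁹ J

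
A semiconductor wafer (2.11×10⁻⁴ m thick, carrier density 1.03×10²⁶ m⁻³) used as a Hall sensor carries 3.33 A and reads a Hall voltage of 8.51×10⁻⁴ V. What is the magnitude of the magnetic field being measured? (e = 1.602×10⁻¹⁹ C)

B ≈ 0.890 T

From V_H = IB/(n e t), B = V_H n e t / I.
B = (8.51×10⁻⁴)(1.03×10²⁶)(1.602×10⁻¹⁹)(2.11×10⁻⁴)/3.33 ≈ 0.890 T.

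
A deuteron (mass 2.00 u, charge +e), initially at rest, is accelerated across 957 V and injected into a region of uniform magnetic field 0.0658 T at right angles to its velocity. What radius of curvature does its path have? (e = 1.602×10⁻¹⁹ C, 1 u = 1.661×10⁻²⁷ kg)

r ≈ 0.0957 m

Acceleration: |q|V = ½mv² ⇒ v = √(2|q|V/m) = √(2·1.602×10⁻¹⁹·957/3.322×10⁻²⁷) ≈ 3.038×10⁵ m/s.
In the field: r = mv/(|q|B) = (3.322×10⁻²⁷)(3.038×10⁵)/((1.602×10⁻¹⁹)(0.0658)) ≈ 0.0957 m.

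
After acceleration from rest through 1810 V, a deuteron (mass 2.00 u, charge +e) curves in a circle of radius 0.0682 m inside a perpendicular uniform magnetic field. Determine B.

v = √(2|q|V/m) = √(2·1.602×10⁻¹⁹·1810/3.322×10⁻²⁷) ≈ 4.178×10⁵ m/s.
B = mv/(|q|r) = (3.322×10⁻²⁷)(4.178×10⁵)/((1.602×10⁻¹⁹)(0.0682)) ≈ 0.127 T.

B ≈ 0.127 T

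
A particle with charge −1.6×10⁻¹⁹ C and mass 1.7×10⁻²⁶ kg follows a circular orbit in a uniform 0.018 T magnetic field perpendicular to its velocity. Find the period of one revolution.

The cyclotron period depends only on m, q, B: T = 2πm/(|q|B).
T = 2π(1.7×10⁻²⁶)/((1.6×10⁻¹⁹)(0.018)) ≈ 3.7×10⁻⁵ s.

T ≈ 3.7×10⁻⁵ s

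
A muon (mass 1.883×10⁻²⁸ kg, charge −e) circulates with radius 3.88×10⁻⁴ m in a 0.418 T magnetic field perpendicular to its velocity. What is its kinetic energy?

v = |q|Br/m, then KE = ½mv² = (qBr)²/(2m).
v = (1.602×10⁻¹⁹)(0.418)(3.88×10⁻⁴)/1.883×10⁻²⁸ ≈ 1.380×10⁵ m/s.
KE = ½(1.883×10⁻²⁸)(1.380×10⁵)² ≈ 1.79×10⁻¹⁸ J = 11.2 eV.

KE ≈ 11.2 eV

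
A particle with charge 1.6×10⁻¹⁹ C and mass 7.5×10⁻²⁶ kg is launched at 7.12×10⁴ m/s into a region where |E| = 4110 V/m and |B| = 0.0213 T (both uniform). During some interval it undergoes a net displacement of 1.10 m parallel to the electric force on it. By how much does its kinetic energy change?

ΔKE ≈ 7.23×10⁻¹⁶ J

The magnetic force is always ⟂ v and does no work; only the electric force changes KE.
ΔKE = F_E · d = |q|E d = (1.6×10⁻¹⁹)(4110)(1.10) ≈ 7.23×10⁻¹⁶ J.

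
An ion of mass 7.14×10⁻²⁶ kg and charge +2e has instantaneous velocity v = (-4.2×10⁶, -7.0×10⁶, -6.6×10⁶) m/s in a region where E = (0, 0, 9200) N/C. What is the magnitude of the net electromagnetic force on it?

|F| ≈ 2.95×10⁻¹⁵ N

Only an electric field acts, so F = qE = (3.204×10⁻¹⁹ C)·(0, 0, 9200) = (0, 0, 2.95×10⁻¹⁵) N.
|F| = 2.95×10⁻¹⁵ N.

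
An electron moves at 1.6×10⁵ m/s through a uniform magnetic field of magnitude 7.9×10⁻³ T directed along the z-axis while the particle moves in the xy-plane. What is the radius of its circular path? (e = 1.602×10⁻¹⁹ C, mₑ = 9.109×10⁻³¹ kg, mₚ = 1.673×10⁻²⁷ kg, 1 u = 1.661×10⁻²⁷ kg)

The magnetic force provides the centripetal force: |q|vB = mv²/r.
r = mv/(|q|B) = (9.109×10⁻³¹)(1.6×10⁵)/((1.602×10⁻¹⁹)(7.9×10⁻³)) ≈ 1.2×10⁻⁴ m.

r ≈ 1.2×10⁻⁴ m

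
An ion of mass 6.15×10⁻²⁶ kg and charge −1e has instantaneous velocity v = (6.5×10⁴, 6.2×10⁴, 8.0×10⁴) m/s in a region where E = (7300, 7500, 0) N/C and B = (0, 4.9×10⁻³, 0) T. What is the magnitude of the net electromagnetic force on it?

|F| ≈ 1.63×10⁻¹⁵ N

v×B = (-392, 0, 318) N/C.
E + v×B = (6910, 7500, 318) N/C.
F = q(E + v×B) = (−1.602×10⁻¹⁹ C)·(6910, 7500, 318) = (-1.11×10⁻¹⁵, -1.20×10⁻¹⁵, -5.10×10⁻¹⁷) N.
|F| = 1.63×10⁻¹⁵ N.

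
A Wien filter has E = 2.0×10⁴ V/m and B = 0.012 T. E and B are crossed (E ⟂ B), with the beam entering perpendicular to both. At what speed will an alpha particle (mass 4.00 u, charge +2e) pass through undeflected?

v = 1.7×10⁶ m/s

Straight-line motion ⇒ electric and magnetic forces cancel, so E = vB.
v = E/B = 2.0×10⁴/0.012 = 1.7×10⁶ m/s.
The result is independent of the particle's charge and mass.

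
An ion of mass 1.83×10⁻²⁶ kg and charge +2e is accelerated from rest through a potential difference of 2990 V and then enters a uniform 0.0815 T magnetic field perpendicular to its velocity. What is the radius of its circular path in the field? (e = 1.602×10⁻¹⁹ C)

Acceleration: |q|V = ½mv² ⇒ v = √(2|q|V/m) = √(2·3.204×10⁻¹⁹·2990/1.83×10⁻²⁶) ≈ 3.236×10⁵ m/s.
In the field: r = mv/(|q|B) = (1.83×10⁻²⁶)(3.236×10⁵)/((3.204×10⁻¹⁹)(0.0815)) ≈ 0.227 m.

r ≈ 0.227 m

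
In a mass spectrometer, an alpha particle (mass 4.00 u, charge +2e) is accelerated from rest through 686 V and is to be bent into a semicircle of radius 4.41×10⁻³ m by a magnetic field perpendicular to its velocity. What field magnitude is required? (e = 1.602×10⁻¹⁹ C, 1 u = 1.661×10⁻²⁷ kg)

v = √(2|q|V/m) = √(2·3.204×10⁻¹⁹·686/6.644×10⁻²⁷) ≈ 2.572×10⁵ m/s.
B = mv/(|q|r) = (6.644×10⁻²⁷)(2.572×10⁵)/((3.204×10⁻¹⁹)(4.41×10⁻³)) ≈ 1.21 T.

B ≈ 1.21 T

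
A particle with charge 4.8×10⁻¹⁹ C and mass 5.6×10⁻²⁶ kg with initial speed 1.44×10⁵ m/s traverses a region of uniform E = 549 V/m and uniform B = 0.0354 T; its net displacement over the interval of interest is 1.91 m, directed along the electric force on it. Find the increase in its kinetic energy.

The magnetic force is always ⟂ v and does no work; only the electric force changes KE.
ΔKE = F_E · d = |q|E d = (4.8×10⁻¹⁹)(549)(1.91) ≈ 5.03×10⁻¹⁶ J.

ΔKE ≈ 5.03×10⁻¹⁶ J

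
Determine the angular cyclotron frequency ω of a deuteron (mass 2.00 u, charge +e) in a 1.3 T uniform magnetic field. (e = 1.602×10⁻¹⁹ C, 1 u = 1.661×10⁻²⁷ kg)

ω ≈ 6.3×10⁷ rad/s

ω = |q|B/m.
ω = (1.602×10⁻¹⁹)(1.3)/3.322×10⁻²⁷ ≈ 6.3×10⁷ rad/s.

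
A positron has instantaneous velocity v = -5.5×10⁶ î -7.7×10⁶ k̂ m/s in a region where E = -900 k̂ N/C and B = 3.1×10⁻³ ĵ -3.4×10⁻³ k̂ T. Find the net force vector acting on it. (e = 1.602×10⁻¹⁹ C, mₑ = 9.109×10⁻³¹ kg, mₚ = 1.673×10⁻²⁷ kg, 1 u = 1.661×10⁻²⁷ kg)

v×B = (2.39×10⁴, -1.87×10⁴, -1.70×10⁴) N/C.
E + v×B = (2.39×10⁴, -1.87×10⁴, -1.80×10⁴) N/C.
F = q(E + v×B) = (1.602×10⁻¹⁹ C)·(2.39×10⁴, -1.87×10⁴, -1.80×10⁴) = (3.82×10⁻¹⁵, -3.00×10⁻¹⁵, -2.88×10⁻¹⁵) N.

F ≈ (3.82×10⁻¹⁵, -3.00×10⁻¹⁵, -2.88×10⁻¹⁵) N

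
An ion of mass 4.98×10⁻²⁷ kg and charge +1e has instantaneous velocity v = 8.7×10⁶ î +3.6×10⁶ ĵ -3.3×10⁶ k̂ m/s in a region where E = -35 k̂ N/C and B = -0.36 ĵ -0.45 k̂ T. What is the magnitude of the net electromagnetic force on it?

v×B = (-2.81×10⁶, 3.92×10⁶, -3.13×10⁶) N/C.
E + v×B = (-2.81×10⁶, 3.92×10⁶, -3.13×10⁶) N/C.
F = q(E + v×B) = (1.602×10⁻¹⁹ C)·(-2.81×10⁶, 3.92×10⁶, -3.13×10⁶) = (-4.50×10⁻¹³, 6.27×10⁻¹³, -5.02×10⁻¹³) N.
|F| = 9.21×10⁻¹³ N.

|F| ≈ 9.21×10⁻¹³ N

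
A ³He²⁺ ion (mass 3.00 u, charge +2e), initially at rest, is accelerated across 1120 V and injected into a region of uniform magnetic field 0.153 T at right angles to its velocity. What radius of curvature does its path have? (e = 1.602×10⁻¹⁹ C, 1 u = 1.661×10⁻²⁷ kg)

Acceleration: |q|V = ½mv² ⇒ v = √(2|q|V/m) = √(2·3.204×10⁻¹⁹·1120/4.983×10⁻²⁷) ≈ 3.795×10⁵ m/s.
In the field: r = mv/(|q|B) = (4.983×10⁻²⁷)(3.795×10⁵)/((3.204×10⁻¹⁹)(0.153)) ≈ 0.0386 m.

r ≈ 0.0386 m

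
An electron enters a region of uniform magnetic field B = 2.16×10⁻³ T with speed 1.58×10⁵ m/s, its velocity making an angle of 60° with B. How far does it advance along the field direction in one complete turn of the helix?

v∥ = v cosθ = 1.58×10⁵·cos60° ≈ 7.900×10⁴ m/s.
T = 2πm/(|q|B) = 2π(9.109×10⁻³¹)/((1.602×10⁻¹⁹)(2.16×10⁻³)) ≈ 1.654×10⁻⁸ s.
pitch = v∥ T = (7.900×10⁴)(1.654×10⁻⁸) ≈ 1.31×10⁻³ m.

p ≈ 1.31×10⁻³ m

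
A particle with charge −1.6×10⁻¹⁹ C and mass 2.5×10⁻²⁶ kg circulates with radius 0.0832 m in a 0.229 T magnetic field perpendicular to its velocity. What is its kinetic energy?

v = |q|Br/m, then KE = ½mv² = (qBr)²/(2m).
v = (1.6×10⁻¹⁹)(0.229)(0.0832)/2.5×10⁻²⁶ ≈ 1.219×10⁵ m/s.
KE = ½(2.5×10⁻²⁶)(1.219×10⁵)² ≈ 1.86×10⁻¹⁶ J.

KE ≈ 1.86×10⁻¹⁶ J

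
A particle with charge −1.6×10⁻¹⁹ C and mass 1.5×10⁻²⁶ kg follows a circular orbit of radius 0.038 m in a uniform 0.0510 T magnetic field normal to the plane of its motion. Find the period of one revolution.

The cyclotron period depends only on m, q, B: T = 2πm/(|q|B).
T = 2π(1.5×10⁻²⁶)/((1.6×10⁻¹⁹)(0.0510)) ≈ 1.15×10⁻⁵ s.

T ≈ 1.15×10⁻⁵ s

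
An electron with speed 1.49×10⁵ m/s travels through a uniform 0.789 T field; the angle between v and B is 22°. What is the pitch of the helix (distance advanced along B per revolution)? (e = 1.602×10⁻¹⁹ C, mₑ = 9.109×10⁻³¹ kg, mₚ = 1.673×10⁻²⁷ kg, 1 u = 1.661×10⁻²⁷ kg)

v∥ = v cosθ = 1.49×10⁵·cos22° ≈ 1.382×10⁵ m/s.
T = 2πm/(|q|B) = 2π(9.109×10⁻³¹)/((1.602×10⁻¹⁹)(0.789)) ≈ 4.528×10⁻¹¹ s.
pitch = v∥ T = (1.382×10⁵)(4.528×10⁻¹¹) ≈ 6.26×10⁻⁶ m.

p ≈ 6.26×10⁻⁶ m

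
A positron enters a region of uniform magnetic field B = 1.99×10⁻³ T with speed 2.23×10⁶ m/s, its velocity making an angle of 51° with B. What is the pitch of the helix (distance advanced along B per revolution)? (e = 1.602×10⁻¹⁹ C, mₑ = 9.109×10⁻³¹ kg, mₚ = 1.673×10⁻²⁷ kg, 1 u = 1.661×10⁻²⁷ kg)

p ≈ 0.0252 m

v∥ = v cosθ = 2.23×10⁶·cos51° ≈ 1.403×10⁶ m/s.
T = 2πm/(|q|B) = 2π(9.109×10⁻³¹)/((1.602×10⁻¹⁹)(1.99×10⁻³)) ≈ 1.795×10⁻⁸ s.
pitch = v∥ T = (1.403×10⁶)(1.795×10⁻⁸) ≈ 0.0252 m.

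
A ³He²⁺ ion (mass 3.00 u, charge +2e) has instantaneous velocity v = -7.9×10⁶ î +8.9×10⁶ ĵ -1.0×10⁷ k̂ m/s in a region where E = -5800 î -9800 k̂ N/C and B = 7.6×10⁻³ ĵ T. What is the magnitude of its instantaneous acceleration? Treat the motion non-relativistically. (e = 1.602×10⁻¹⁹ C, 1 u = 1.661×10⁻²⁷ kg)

v×B = (7.60×10⁴, 0, -6.00×10⁴) N/C.
E + v×B = (7.02×10⁴, 0, -6.98×10⁴) N/C.
F = q(E + v×B) = (3.204×10⁻¹⁹ C)·(7.02×10⁴, 0, -6.98×10⁴) = (2.25×10⁻¹⁴, 0, -2.24×10⁻¹⁴) N.
|a| = |F|/m = 3.173×10⁻¹⁴/4.983×10⁻²⁷ ≈ 6.37×10¹² m/s².

|a| ≈ 6.37×10¹² m/s²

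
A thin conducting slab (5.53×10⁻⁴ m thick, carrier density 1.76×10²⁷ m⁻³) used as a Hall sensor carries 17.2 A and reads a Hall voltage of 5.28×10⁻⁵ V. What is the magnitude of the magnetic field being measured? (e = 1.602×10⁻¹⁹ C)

B ≈ 0.479 T

From V_H = IB/(n e t), B = V_H n e t / I.
B = (5.28×10⁻⁵)(1.76×10²⁷)(1.602×10⁻¹⁹)(5.53×10⁻⁴)/17.2 ≈ 0.479 T.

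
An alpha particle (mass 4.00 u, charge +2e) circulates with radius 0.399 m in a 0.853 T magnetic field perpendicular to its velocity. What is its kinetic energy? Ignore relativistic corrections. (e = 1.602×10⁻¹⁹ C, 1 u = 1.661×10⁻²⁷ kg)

KE ≈ 5.59×10⁶ eV

v = |q|Br/m, then KE = ½mv² = (qBr)²/(2m).
v = (3.204×10⁻¹⁹)(0.853)(0.399)/6.644×10⁻²⁷ ≈ 1.641×10⁷ m/s.
KE = ½(6.644×10⁻²⁷)(1.641×10⁷)² ≈ 8.95×10⁻¹³ J = 5.59×10⁶ eV.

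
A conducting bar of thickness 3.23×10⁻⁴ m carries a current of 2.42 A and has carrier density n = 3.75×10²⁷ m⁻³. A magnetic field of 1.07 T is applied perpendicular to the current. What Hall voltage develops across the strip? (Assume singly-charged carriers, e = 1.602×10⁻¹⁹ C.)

V_H = IB/(n e t).
V_H = (2.42)(1.07)/((3.75×10²⁷)(1.602×10⁻¹⁹)(3.23×10⁻⁴)) ≈ 1.33×10⁻⁵ V.

V_H ≈ 1.33×10⁻⁵ V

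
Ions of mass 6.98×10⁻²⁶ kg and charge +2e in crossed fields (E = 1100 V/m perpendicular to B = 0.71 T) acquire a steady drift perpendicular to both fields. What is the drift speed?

v_d ≈ 1500 m/s

The E×B drift speed is v_d = E/B.
v_d = 1100/0.71 = 1500 m/s.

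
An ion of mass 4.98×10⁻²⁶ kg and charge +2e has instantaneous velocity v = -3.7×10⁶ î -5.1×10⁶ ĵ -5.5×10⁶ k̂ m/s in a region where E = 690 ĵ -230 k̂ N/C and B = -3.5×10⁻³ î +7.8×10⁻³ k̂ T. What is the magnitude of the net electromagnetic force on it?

|F| ≈ 2.10×10⁻¹⁴ N

v×B = (-3.98×10⁴, 4.81×10⁴, -1.78×10⁴) N/C.
E + v×B = (-3.98×10⁴, 4.88×10⁴, -1.81×10⁴) N/C.
F = q(E + v×B) = (3.204×10⁻¹⁹ C)·(-3.98×10⁴, 4.88×10⁴, -1.81×10⁴) = (-1.27×10⁻¹⁴, 1.56×10⁻¹⁴, -5.79×10⁻¹⁵) N.
|F| = 2.10×10⁻¹⁴ N.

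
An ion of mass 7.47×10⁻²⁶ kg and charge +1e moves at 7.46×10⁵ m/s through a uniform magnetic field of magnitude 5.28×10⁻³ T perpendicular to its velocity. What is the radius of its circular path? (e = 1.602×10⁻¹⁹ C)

The magnetic force provides the centripetal force: |q|vB = mv²/r.
r = mv/(|q|B) = (7.47×10⁻²⁶)(7.46×10⁵)/((1.602×10⁻¹⁹)(5.28×10⁻³)) ≈ 65.9 m.

r ≈ 65.9 m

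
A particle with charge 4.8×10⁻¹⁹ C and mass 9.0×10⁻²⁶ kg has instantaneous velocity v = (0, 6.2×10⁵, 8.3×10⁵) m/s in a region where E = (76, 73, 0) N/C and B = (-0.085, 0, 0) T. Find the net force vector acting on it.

v×B = (0, -7.06×10⁴, 5.27×10⁴) N/C.
E + v×B = (76.0, -7.05×10⁴, 5.27×10⁴) N/C.
F = q(E + v×B) = (4.8×10⁻¹⁹ C)·(76.0, -7.05×10⁴, 5.27×10⁴) = (3.65×10⁻¹⁷, -3.38×10⁻¹⁴, 2.53×10⁻¹⁴) N.

F ≈ (3.65×10⁻¹⁷, -3.38×10⁻¹⁴, 2.53×10⁻¹⁴) N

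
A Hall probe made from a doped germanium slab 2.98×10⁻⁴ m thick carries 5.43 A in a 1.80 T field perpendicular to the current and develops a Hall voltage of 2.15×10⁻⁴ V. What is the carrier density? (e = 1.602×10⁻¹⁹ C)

n ≈ 9.52×10²⁶ m⁻³

From V_H = IB/(n e t), n = IB/(V_H e t).
n = (5.43)(1.80)/((2.15×10⁻⁴)(1.602×10⁻¹⁹)(2.98×10⁻⁴)) ≈ 9.52×10²⁶ m⁻³.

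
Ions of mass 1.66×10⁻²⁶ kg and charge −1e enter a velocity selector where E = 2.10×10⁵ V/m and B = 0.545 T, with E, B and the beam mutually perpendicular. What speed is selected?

v = 3.85×10⁵ m/s

Zero net Lorentz force requires |qE| = |q v×B|, i.e. E = vB.
v = E/B = 2.10×10⁵/0.545 = 3.85×10⁵ m/s.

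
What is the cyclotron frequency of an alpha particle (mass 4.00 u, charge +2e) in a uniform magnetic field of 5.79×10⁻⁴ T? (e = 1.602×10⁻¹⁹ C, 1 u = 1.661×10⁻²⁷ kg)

f = |q|B/(2πm).
f = (3.204×10⁻¹⁹)(5.79×10⁻⁴)/(2π·6.644×10⁻²⁷) ≈ 4440 Hz.

f ≈ 4440 Hz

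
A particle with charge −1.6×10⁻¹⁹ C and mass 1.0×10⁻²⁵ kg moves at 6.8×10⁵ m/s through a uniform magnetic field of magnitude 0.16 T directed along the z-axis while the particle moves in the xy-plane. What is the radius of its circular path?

The magnetic force provides the centripetal force: |q|vB = mv²/r.
r = mv/(|q|B) = (1.0×10⁻²⁵)(6.8×10⁵)/((1.6×10⁻¹⁹)(0.16)) ≈ 2.7 m.

r ≈ 2.7 m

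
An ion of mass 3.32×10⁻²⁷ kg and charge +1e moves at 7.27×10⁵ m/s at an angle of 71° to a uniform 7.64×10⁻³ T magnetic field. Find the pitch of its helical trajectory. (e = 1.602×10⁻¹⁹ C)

p ≈ 4.03 m

v∥ = v cosθ = 7.27×10⁵·cos71° ≈ 2.367×10⁵ m/s.
T = 2πm/(|q|B) = 2π(3.32×10⁻²⁷)/((1.602×10⁻¹⁹)(7.64×10⁻³)) ≈ 1.704×10⁻⁵ s.
pitch = v∥ T = (2.367×10⁵)(1.704×10⁻⁵) ≈ 4.03 m.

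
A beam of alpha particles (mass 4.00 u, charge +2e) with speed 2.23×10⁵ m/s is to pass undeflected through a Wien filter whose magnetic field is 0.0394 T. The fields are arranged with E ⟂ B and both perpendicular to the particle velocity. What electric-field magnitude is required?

E = 8790 V/m

For straight-line motion qE = qvB, so E = vB.
E = 2.23×10⁵ × 0.0394 = 8790 V/m.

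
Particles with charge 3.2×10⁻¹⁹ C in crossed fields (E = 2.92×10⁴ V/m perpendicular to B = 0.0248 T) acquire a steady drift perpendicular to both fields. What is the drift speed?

v_d ≈ 1.18×10⁶ m/s

The E×B drift speed is v_d = E/B.
v_d = 2.92×10⁴/0.0248 = 1.18×10⁶ m/s.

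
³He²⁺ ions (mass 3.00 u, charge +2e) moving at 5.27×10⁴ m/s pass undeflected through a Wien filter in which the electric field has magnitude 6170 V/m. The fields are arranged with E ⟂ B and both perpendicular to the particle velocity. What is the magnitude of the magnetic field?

B = 0.117 T

Balance of forces in the selector: qE = qvB ⇒ B = E/v.
B = 6170/5.27×10⁴ = 0.117 T.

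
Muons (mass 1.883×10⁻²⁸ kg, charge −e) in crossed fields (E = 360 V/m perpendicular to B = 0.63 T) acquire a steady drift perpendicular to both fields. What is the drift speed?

v_d ≈ 570 m/s

In crossed fields the guiding centre drifts at v_d = |E×B|/B² = E/B, independent of charge and mass.
v_d = 360/0.63 = 570 m/s.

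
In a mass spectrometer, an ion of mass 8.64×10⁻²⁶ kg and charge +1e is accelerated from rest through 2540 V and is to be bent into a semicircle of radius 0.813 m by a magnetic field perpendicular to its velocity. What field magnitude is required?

B ≈ 0.0644 T

v = √(2|q|V/m) = √(2·1.602×10⁻¹⁹·2540/8.64×10⁻²⁶) ≈ 9.705×10⁴ m/s.
B = mv/(|q|r) = (8.64×10⁻²⁶)(9.705×10⁴)/((1.602×10⁻¹⁹)(0.813)) ≈ 0.0644 T.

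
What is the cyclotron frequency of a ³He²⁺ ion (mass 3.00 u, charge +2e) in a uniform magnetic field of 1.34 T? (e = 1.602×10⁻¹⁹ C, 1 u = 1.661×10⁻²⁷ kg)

f ≈ 1.37×10⁷ Hz

f = |q|B/(2πm).
f = (3.204×10⁻¹⁹)(1.34)/(2π·4.983×10⁻²⁷) ≈ 1.37×10⁷ Hz.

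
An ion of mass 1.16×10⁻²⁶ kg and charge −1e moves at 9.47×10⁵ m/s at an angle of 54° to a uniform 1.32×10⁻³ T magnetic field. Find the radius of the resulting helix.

v⊥ = v sinθ = 9.47×10⁵·sin54° ≈ 7.661×10⁵ m/s.
r = m v⊥/(|q|B) = (1.16×10⁻²⁶)(7.661×10⁵)/((1.602×10⁻¹⁹)(1.32×10⁻³)) ≈ 42.0 m.

r ≈ 42.0 m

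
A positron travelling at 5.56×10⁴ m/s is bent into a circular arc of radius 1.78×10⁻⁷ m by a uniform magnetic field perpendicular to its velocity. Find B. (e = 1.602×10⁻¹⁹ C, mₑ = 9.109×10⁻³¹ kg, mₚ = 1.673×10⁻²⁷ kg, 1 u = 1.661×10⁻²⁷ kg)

From |q|vB = mv²/r, B = mv/(|q|r).
B = (9.109×10⁻³¹)(5.56×10⁴)/((1.602×10⁻¹⁹)(1.78×10⁻⁷)) ≈ 1.78 T.

B ≈ 1.78 T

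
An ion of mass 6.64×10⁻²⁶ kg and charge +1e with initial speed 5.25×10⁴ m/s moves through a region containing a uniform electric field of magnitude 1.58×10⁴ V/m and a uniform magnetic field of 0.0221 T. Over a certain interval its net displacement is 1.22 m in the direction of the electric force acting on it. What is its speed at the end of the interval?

B does no work; ΔKE = |q|E d.
½mv_f² = ½mv₀² + |q|Ed = ½(6.64×10⁻²⁶)(5.25×10⁴)² + (1.602×10⁻¹⁹)(1.58×10⁴)(1.22) ≈ 9.151×10⁻¹⁷ J + 3.088×10⁻¹⁵ J ≈ 3.180×10⁻¹⁵ J.
v_f = √(2·3.180×10⁻¹⁵/6.64×10⁻²⁶) ≈ 3.09×10⁵ m/s.

v_f ≈ 3.09×10⁵ m/s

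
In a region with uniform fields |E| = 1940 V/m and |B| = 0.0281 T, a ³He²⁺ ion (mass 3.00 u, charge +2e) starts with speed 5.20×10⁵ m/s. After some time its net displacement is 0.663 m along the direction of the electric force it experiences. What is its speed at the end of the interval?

v_f ≈ 6.60×10⁵ m/s

B does no work; ΔKE = |q|E d.
½mv_f² = ½mv₀² + |q|Ed = ½(4.983×10⁻²⁷)(5.20×10⁵)² + (3.204×10⁻¹⁹)(1940)(0.663) ≈ 6.737×10⁻¹⁶ J + 4.121×10⁻¹⁶ J ≈ 1.086×10⁻¹⁵ J.
v_f = √(2·1.086×10⁻¹⁵/4.983×10⁻²⁷) ≈ 6.60×10⁵ m/s.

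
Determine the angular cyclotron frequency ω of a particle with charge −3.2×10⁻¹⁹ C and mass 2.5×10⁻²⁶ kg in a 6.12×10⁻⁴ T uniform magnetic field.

ω ≈ 7830 rad/s

ω = |q|B/m.
ω = (3.2×10⁻¹⁹)(6.12×10⁻⁴)/2.5×10⁻²⁶ ≈ 7830 rad/s.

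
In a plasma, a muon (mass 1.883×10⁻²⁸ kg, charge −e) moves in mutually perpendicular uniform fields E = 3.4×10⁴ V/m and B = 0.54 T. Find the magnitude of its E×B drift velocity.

The E×B drift speed is v_d = E/B.
v_d = 3.4×10⁴/0.54 = 6.3×10⁴ m/s.

v_d ≈ 6.3×10⁴ m/s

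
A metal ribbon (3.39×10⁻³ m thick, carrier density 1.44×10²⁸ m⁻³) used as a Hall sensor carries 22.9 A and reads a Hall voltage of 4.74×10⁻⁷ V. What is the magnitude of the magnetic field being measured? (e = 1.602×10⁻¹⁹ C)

From V_H = IB/(n e t), B = V_H n e t / I.
B = (4.74×10⁻⁷)(1.44×10²⁸)(1.602×10⁻¹⁹)(3.39×10⁻³)/22.9 ≈ 0.162 T.

B ≈ 0.162 T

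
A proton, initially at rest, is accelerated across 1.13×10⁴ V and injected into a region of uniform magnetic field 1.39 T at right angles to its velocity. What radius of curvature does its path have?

r ≈ 0.0111 m

Acceleration: |q|V = ½mv² ⇒ v = √(2|q|V/m) = √(2·1.602×10⁻¹⁹·1.13×10⁴/1.673×10⁻²⁷) ≈ 1.471×10⁶ m/s.
In the field: r = mv/(|q|B) = (1.673×10⁻²⁷)(1.471×10⁶)/((1.602×10⁻¹⁹)(1.39)) ≈ 0.0111 m.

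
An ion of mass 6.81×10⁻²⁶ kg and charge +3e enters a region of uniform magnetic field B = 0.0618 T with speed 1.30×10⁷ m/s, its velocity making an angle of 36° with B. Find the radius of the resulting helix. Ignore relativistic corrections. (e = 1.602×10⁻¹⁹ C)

r ≈ 17.5 m

v⊥ = v sinθ = 1.30×10⁷·sin36° ≈ 7.641×10⁶ m/s.
r = m v⊥/(|q|B) = (6.81×10⁻²⁶)(7.641×10⁶)/((4.806×10⁻¹⁹)(0.0618)) ≈ 17.5 m.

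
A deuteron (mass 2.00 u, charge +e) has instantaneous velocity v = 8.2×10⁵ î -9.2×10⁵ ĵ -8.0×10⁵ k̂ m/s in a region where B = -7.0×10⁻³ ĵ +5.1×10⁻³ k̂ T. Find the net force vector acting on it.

v×B = (-1.03×10⁴, -4180, -5740) N/C.
F = q v×B = (1.602×10⁻¹⁹ C)·(-1.03×10⁴, -4180, -5740) = (-1.65×10⁻¹⁵, -6.70×10⁻¹⁶, -9.20×10⁻¹⁶) N.

F ≈ (-1.65×10⁻¹⁵, -6.70×10⁻¹⁶, -9.20×10⁻¹⁶) N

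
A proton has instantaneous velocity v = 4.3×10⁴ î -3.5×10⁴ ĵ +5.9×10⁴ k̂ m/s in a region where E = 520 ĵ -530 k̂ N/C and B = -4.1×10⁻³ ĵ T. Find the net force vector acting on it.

v×B = (242, 0, -176) N/C.
E + v×B = (242, 520, -706) N/C.
F = q(E + v×B) = (1.602×10⁻¹⁹ C)·(242, 520, -706) = (3.88×10⁻¹⁷, 8.33×10⁻¹⁷, -1.13×10⁻¹⁶) N.

F ≈ (3.88×10⁻¹⁷, 8.33×10⁻¹⁷, -1.13×10⁻¹⁶) N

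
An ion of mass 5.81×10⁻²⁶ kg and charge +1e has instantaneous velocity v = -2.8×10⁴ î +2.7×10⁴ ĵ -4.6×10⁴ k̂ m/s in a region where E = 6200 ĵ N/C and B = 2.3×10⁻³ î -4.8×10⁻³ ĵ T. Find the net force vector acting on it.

F ≈ (-3.54×10⁻¹⁷, 9.76×10⁻¹⁶, 1.16×10⁻¹⁷) N

v×B = (-221, -106, 72.3) N/C.
E + v×B = (-221, 6090, 72.3) N/C.
F = q(E + v×B) = (1.602×10⁻¹⁹ C)·(-221, 6090, 72.3) = (-3.54×10⁻¹⁷, 9.76×10⁻¹⁶, 1.16×10⁻¹⁷) N.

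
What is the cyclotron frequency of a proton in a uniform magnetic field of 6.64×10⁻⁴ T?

f ≈ 1.01×10⁴ Hz

f = |q|B/(2πm).
f = (1.602×10⁻¹⁹)(6.64×10⁻⁴)/(2π·1.673×10⁻²⁷) ≈ 1.01×10⁴ Hz.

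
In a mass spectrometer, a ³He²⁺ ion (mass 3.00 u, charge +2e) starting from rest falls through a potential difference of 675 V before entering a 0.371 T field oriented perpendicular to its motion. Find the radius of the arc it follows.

Acceleration: |q|V = ½mv² ⇒ v = √(2|q|V/m) = √(2·3.204×10⁻¹⁹·675/4.983×10⁻²⁷) ≈ 2.946×10⁵ m/s.
In the field: r = mv/(|q|B) = (4.983×10⁻²⁷)(2.946×10⁵)/((3.204×10⁻¹⁹)(0.371)) ≈ 0.0124 m.

r ≈ 0.0124 m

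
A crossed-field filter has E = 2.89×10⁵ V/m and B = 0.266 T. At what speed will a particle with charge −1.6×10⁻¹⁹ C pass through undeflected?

Zero net Lorentz force requires |qE| = |q v×B|, i.e. E = vB.
v = E/B = 2.89×10⁵/0.266 = 1.09×10⁶ m/s.
The result is independent of the particle's charge and mass.

v = 1.09×10⁶ m/s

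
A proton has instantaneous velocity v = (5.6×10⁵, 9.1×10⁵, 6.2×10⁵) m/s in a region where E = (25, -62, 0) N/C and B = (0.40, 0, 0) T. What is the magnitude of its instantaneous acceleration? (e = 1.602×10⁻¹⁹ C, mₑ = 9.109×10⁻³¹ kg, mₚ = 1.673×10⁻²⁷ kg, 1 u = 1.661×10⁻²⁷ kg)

v×B = (0, 2.48×10⁵, -3.64×10⁵) N/C.
E + v×B = (25.0, 2.48×10⁵, -3.64×10⁵) N/C.
F = q(E + v×B) = (1.602×10⁻¹⁹ C)·(25.0, 2.48×10⁵, -3.64×10⁵) = (4.00×10⁻¹⁸, 3.97×10⁻¹⁴, -5.83×10⁻¹⁴) N.
|a| = |F|/m = 7.056×10⁻¹⁴/1.673×10⁻²⁷ ≈ 4.22×10¹³ m/s².

|a| ≈ 4.22×10¹³ m/s²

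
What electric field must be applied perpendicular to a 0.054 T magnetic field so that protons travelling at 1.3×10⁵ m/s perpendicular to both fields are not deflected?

For straight-line motion qE = qvB, so E = vB.
E = 1.3×10⁵ × 0.054 = 7000 V/m.

E = 7000 V/m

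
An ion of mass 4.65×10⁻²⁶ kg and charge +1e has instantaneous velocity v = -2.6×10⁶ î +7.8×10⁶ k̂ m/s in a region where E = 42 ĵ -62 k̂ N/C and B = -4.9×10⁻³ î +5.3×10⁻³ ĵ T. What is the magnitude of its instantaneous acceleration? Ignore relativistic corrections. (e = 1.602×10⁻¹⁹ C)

|a| ≈ 2.00×10¹¹ m/s²

v×B = (-4.13×10⁴, -3.82×10⁴, -1.38×10⁴) N/C.
E + v×B = (-4.13×10⁴, -3.82×10⁴, -1.38×10⁴) N/C.
F = q(E + v×B) = (1.602×10⁻¹⁹ C)·(-4.13×10⁴, -3.82×10⁴, -1.38×10⁴) = (-6.62×10⁻¹⁵, -6.12×10⁻¹⁵, -2.22×10⁻¹⁵) N.
|a| = |F|/m = 9.284×10⁻¹⁵/4.65×10⁻²⁶ ≈ 2.00×10¹¹ m/s².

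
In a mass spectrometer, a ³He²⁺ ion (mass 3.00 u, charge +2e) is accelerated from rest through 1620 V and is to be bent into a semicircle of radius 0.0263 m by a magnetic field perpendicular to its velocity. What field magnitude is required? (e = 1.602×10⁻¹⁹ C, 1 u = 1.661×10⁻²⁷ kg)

v = √(2|q|V/m) = √(2·3.204×10⁻¹⁹·1620/4.983×10⁻²⁷) ≈ 4.564×10⁵ m/s.
B = mv/(|q|r) = (4.983×10⁻²⁷)(4.564×10⁵)/((3.204×10⁻¹⁹)(0.0263)) ≈ 0.270 T.

B ≈ 0.270 T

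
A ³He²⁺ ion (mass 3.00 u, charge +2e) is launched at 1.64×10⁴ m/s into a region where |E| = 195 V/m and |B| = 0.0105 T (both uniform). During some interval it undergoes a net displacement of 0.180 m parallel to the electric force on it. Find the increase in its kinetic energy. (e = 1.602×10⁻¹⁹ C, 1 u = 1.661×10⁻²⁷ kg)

ΔKE ≈ 1.12×10⁻¹⁷ J

The magnetic force is always ⟂ v and does no work; only the electric force changes KE.
ΔKE = F_E · d = |q|E d = (3.204×10⁻¹⁹)(195)(0.180) ≈ 1.12×10⁻¹⁷ J.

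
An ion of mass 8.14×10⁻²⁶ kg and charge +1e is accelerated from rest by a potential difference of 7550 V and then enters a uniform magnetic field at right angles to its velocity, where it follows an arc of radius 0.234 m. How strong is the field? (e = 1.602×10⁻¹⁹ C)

v = √(2|q|V/m) = √(2·1.602×10⁻¹⁹·7550/8.14×10⁻²⁶) ≈ 1.724×10⁵ m/s.
B = mv/(|q|r) = (8.14×10⁻²⁶)(1.724×10⁵)/((1.602×10⁻¹⁹)(0.234)) ≈ 0.374 T.

B ≈ 0.374 T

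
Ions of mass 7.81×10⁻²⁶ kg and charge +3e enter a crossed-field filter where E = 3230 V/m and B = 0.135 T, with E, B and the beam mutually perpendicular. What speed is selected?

v = 2.39×10⁴ m/s

Straight-line motion ⇒ electric and magnetic forces cancel, so E = vB.
v = E/B = 3230/0.135 = 2.39×10⁴ m/s.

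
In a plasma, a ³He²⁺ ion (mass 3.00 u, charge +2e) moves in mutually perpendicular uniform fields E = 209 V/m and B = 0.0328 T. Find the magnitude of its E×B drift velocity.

v_d ≈ 6370 m/s

The steady drift has the magnetic force balancing the electric force, so v_d = E/B.
v_d = 209/0.0328 = 6370 m/s.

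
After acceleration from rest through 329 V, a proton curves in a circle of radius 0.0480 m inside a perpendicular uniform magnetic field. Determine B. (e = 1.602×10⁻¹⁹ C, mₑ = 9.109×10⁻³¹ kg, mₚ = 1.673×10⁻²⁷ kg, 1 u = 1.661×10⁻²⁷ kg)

B ≈ 0.0546 T

v = √(2|q|V/m) = √(2·1.602×10⁻¹⁹·329/1.673×10⁻²⁷) ≈ 2.510×10⁵ m/s.
B = mv/(|q|r) = (1.673×10⁻²⁷)(2.510×10⁵)/((1.602×10⁻¹⁹)(0.0480)) ≈ 0.0546 T.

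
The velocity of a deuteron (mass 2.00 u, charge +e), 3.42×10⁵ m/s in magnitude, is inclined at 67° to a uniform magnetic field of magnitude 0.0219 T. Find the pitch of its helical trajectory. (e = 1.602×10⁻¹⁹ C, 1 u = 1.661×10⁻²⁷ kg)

p ≈ 0.795 m

v∥ = v cosθ = 3.42×10⁵·cos67° ≈ 1.336×10⁵ m/s.
T = 2πm/(|q|B) = 2π(3.322×10⁻²⁷)/((1.602×10⁻¹⁹)(0.0219)) ≈ 5.949×10⁻⁶ s.
pitch = v∥ T = (1.336×10⁵)(5.949×10⁻⁶) ≈ 0.795 m.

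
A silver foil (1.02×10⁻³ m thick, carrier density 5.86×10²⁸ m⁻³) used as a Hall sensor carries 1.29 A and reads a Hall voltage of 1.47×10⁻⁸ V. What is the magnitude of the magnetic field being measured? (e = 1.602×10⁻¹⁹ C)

From V_H = IB/(n e t), B = V_H n e t / I.
B = (1.47×10⁻⁸)(5.86×10²⁸)(1.602×10⁻¹⁹)(1.02×10⁻³)/1.29 ≈ 0.109 T.

B ≈ 0.109 T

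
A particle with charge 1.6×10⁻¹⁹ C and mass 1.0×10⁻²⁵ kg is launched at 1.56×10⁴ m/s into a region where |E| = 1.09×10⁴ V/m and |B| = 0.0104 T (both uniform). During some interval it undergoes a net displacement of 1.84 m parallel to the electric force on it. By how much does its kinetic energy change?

The magnetic force is always ⟂ v and does no work; only the electric force changes KE.
ΔKE = F_E · d = |q|E d = (1.6×10⁻¹⁹)(1.09×10⁴)(1.84) ≈ 3.21×10⁻¹⁵ J.

ΔKE ≈ 3.21×10⁻¹⁵ J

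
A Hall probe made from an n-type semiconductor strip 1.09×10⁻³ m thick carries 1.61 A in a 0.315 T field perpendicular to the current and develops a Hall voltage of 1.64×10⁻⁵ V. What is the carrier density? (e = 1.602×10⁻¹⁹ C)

n ≈ 1.77×10²⁶ m⁻³

From V_H = IB/(n e t), n = IB/(V_H e t).
n = (1.61)(0.315)/((1.64×10⁻⁵)(1.602×10⁻¹⁹)(1.09×10⁻³)) ≈ 1.77×10²⁶ m⁻³.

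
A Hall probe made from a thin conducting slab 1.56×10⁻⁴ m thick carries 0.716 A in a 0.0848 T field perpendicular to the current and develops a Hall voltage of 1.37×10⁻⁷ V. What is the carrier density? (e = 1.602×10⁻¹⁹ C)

From V_H = IB/(n e t), n = IB/(V_H e t).
n = (0.716)(0.0848)/((1.37×10⁻⁷)(1.602×10⁻¹⁹)(1.56×10⁻⁴)) ≈ 1.77×10²⁸ m⁻³.

n ≈ 1.77×10²⁸ m⁻³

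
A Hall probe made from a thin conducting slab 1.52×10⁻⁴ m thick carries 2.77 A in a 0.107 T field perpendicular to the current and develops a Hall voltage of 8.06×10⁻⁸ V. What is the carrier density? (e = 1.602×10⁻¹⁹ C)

n ≈ 1.51×10²⁹ m⁻³

From V_H = IB/(n e t), n = IB/(V_H e t).
n = (2.77)(0.107)/((8.06×10⁻⁸)(1.602×10⁻¹⁹)(1.52×10⁻⁴)) ≈ 1.51×10²⁹ m⁻³.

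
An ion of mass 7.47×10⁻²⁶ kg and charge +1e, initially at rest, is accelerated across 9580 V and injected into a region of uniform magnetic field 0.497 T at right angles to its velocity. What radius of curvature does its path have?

r ≈ 0.190 m

Acceleration: |q|V = ½mv² ⇒ v = √(2|q|V/m) = √(2·1.602×10⁻¹⁹·9580/7.47×10⁻²⁶) ≈ 2.027×10⁵ m/s.
In the field: r = mv/(|q|B) = (7.47×10⁻²⁶)(2.027×10⁵)/((1.602×10⁻¹⁹)(0.497)) ≈ 0.190 m.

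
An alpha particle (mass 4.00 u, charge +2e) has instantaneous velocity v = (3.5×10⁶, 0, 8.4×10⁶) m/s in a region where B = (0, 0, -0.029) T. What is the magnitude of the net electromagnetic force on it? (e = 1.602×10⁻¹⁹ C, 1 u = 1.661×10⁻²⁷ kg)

v×B = (0, 1.02×10⁵, 0) N/C.
F = q v×B = (3.204×10⁻¹⁹ C)·(0, 1.02×10⁵, 0) = (0, 3.25×10⁻¹⁴, 0) N.
|F| = 3.25×10⁻¹⁴ N.

|F| ≈ 3.25×10⁻¹⁴ N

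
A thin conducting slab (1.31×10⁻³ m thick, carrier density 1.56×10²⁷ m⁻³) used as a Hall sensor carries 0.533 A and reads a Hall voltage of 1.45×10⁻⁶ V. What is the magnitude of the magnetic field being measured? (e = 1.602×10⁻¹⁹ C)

B ≈ 0.891 T

From V_H = IB/(n e t), B = V_H n e t / I.
B = (1.45×10⁻⁶)(1.56×10²⁷)(1.602×10⁻¹⁹)(1.31×10⁻³)/0.533 ≈ 0.891 T.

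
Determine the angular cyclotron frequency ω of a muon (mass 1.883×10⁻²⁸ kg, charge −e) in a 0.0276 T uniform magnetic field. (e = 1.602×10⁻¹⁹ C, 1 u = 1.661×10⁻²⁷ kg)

ω ≈ 2.35×10⁷ rad/s

ω = |q|B/m.
ω = (1.602×10⁻¹⁹)(0.0276)/1.883×10⁻²⁸ ≈ 2.35×10⁷ rad/s.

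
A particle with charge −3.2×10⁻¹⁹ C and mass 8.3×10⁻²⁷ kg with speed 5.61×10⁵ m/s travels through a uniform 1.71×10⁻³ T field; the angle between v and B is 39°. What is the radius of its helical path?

r ≈ 5.36 m

v⊥ = v sinθ = 5.61×10⁵·sin39° ≈ 3.530×10⁵ m/s.
r = m v⊥/(|q|B) = (8.3×10⁻²⁷)(3.530×10⁵)/((3.2×10⁻¹⁹)(1.71×10⁻³)) ≈ 5.36 m.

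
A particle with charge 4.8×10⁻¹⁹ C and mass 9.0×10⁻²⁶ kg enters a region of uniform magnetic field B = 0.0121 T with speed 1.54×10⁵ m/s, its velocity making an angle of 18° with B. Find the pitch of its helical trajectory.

p ≈ 14.3 m

v∥ = v cosθ = 1.54×10⁵·cos18° ≈ 1.465×10⁵ m/s.
T = 2πm/(|q|B) = 2π(9.0×10⁻²⁶)/((4.8×10⁻¹⁹)(0.0121)) ≈ 9.736×10⁻⁵ s.
pitch = v∥ T = (1.465×10⁵)(9.736×10⁻⁵) ≈ 14.3 m.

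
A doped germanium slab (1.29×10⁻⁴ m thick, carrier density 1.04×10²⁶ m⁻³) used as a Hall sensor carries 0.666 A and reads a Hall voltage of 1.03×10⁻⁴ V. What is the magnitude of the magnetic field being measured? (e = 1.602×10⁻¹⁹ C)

From V_H = IB/(n e t), B = V_H n e t / I.
B = (1.03×10⁻⁴)(1.04×10²⁶)(1.602×10⁻¹⁹)(1.29×10⁻⁴)/0.666 ≈ 0.332 T.

B ≈ 0.332 T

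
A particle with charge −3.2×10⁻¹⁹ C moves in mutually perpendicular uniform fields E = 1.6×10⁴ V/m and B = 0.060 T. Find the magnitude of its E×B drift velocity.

v_d ≈ 2.7×10⁵ m/s

The steady drift has the magnetic force balancing the electric force, so v_d = E/B.
v_d = 1.6×10⁴/0.060 = 2.7×10⁵ m/s.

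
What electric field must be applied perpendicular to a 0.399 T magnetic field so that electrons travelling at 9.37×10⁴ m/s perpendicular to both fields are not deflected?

E = 3.74×10⁴ V/m

For straight-line motion qE = qvB, so E = vB.
E = 9.37×10⁴ × 0.399 = 3.74×10⁴ V/m.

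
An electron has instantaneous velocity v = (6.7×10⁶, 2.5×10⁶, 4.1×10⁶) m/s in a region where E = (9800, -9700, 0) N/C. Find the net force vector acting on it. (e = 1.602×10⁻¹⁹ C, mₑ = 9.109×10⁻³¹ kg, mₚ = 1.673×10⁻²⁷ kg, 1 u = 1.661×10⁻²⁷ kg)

Only an electric field acts, so F = qE = (−1.602×10⁻¹⁹ C)·(9800, -9700, 0) = (-1.57×10⁻¹⁵, 1.55×10⁻¹⁵, 0) N.

F ≈ (-1.57×10⁻¹⁵, 1.55×10⁻¹⁵, 0) N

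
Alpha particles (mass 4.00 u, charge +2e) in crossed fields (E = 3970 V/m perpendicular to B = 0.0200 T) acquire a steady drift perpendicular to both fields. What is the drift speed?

The steady drift has the magnetic force balancing the electric force, so v_d = E/B.
v_d = 3970/0.0200 = 1.98×10⁵ m/s.

v_d ≈ 1.98×10⁵ m/s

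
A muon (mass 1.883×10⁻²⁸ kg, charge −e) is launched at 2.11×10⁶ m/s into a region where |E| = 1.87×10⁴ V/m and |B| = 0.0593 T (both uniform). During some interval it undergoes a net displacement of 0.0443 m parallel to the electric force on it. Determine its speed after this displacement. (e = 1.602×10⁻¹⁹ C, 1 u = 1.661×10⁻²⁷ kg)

v_f ≈ 2.42×10⁶ m/s

B does no work; ΔKE = |q|E d.
½mv_f² = ½mv₀² + |q|Ed = ½(1.883×10⁻²⁸)(2.11×10⁶)² + (1.602×10⁻¹⁹)(1.87×10⁴)(0.0443) ≈ 4.192×10⁻¹⁶ J + 1.327×10⁻¹⁶ J ≈ 5.519×10⁻¹⁶ J.
v_f = √(2·5.519×10⁻¹⁶/1.883×10⁻²⁸) ≈ 2.42×10⁶ m/s.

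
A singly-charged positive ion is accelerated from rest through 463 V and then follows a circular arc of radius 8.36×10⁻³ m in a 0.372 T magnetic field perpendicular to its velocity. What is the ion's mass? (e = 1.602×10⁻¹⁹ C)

Combine |q|V = ½mv² and r = mv/(|q|B): eliminate v to get m = qB²r²/(2V).
m = (1.602×10⁻¹⁹)(0.372)²(8.36×10⁻³)²/(2·463) ≈ 1.67×10⁻²⁷ kg.

m ≈ 1.67×10⁻²⁷ kg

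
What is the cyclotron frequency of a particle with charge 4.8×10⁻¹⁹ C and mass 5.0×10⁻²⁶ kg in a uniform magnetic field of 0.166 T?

f ≈ 2.54×10⁵ Hz

f = |q|B/(2πm).
f = (4.8×10⁻¹⁹)(0.166)/(2π·5.0×10⁻²⁶) ≈ 2.54×10⁵ Hz.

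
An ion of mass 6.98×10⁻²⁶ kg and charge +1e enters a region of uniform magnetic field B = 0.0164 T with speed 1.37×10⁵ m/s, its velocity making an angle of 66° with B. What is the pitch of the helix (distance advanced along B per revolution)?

v∥ = v cosθ = 1.37×10⁵·cos66° ≈ 5.572×10⁴ m/s.
T = 2πm/(|q|B) = 2π(6.98×10⁻²⁶)/((1.602×10⁻¹⁹)(0.0164)) ≈ 1.669×10⁻⁴ s.
pitch = v∥ T = (5.572×10⁴)(1.669×10⁻⁴) ≈ 9.30 m.

p ≈ 9.30 m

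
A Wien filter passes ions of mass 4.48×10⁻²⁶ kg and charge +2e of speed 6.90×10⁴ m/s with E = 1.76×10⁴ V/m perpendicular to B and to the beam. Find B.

B = 0.255 T

Balance of forces in the selector: qE = qvB ⇒ B = E/v.
B = 1.76×10⁴/6.90×10⁴ = 0.255 T.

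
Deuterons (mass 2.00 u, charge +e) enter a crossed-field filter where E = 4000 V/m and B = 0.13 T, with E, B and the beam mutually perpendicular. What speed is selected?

v = 3.1×10⁴ m/s

For undeflected motion the electric and magnetic forces balance: qE = qvB.
v = E/B = 4000/0.13 = 3.1×10⁴ m/s.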